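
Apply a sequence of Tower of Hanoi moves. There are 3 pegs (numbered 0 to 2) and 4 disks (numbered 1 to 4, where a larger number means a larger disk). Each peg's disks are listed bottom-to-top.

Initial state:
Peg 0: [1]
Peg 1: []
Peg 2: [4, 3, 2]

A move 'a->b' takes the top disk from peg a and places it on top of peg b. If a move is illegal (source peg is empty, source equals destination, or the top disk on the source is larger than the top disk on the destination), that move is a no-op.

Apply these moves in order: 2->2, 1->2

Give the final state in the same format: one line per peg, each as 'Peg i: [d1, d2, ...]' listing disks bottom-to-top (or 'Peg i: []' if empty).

Answer: Peg 0: [1]
Peg 1: []
Peg 2: [4, 3, 2]

Derivation:
After move 1 (2->2):
Peg 0: [1]
Peg 1: []
Peg 2: [4, 3, 2]

After move 2 (1->2):
Peg 0: [1]
Peg 1: []
Peg 2: [4, 3, 2]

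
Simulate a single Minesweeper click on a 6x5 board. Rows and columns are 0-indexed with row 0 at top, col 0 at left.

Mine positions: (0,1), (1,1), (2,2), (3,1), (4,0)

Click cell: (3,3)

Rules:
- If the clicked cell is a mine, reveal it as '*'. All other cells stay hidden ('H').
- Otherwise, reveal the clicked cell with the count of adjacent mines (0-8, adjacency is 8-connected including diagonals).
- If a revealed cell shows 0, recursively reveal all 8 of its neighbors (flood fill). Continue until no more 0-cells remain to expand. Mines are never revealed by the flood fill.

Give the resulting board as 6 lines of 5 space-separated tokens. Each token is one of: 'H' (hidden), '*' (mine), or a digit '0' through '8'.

H H H H H
H H H H H
H H H H H
H H H 1 H
H H H H H
H H H H H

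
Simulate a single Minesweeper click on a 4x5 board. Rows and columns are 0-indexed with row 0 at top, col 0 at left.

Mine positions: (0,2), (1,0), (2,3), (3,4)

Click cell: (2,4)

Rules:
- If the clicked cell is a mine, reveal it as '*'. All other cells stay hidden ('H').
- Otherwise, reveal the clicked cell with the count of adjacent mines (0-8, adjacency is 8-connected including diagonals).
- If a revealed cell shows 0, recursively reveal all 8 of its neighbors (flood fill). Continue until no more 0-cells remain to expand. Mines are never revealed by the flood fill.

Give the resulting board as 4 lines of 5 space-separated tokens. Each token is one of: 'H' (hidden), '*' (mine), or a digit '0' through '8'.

H H H H H
H H H H H
H H H H 2
H H H H H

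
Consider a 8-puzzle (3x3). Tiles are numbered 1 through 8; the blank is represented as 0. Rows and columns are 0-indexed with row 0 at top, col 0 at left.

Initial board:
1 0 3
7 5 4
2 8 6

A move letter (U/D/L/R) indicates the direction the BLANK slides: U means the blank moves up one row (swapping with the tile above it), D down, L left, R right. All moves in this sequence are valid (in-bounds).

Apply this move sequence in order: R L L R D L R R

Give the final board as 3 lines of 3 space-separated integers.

Answer: 1 5 3
7 4 0
2 8 6

Derivation:
After move 1 (R):
1 3 0
7 5 4
2 8 6

After move 2 (L):
1 0 3
7 5 4
2 8 6

After move 3 (L):
0 1 3
7 5 4
2 8 6

After move 4 (R):
1 0 3
7 5 4
2 8 6

After move 5 (D):
1 5 3
7 0 4
2 8 6

After move 6 (L):
1 5 3
0 7 4
2 8 6

After move 7 (R):
1 5 3
7 0 4
2 8 6

After move 8 (R):
1 5 3
7 4 0
2 8 6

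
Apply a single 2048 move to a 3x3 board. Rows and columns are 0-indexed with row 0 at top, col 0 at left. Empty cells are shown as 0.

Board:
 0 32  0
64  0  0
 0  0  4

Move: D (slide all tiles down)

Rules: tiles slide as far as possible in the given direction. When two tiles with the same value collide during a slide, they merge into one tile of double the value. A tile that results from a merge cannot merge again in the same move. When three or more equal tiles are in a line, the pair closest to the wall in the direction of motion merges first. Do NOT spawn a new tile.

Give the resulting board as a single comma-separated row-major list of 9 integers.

Answer: 0, 0, 0, 0, 0, 0, 64, 32, 4

Derivation:
Slide down:
col 0: [0, 64, 0] -> [0, 0, 64]
col 1: [32, 0, 0] -> [0, 0, 32]
col 2: [0, 0, 4] -> [0, 0, 4]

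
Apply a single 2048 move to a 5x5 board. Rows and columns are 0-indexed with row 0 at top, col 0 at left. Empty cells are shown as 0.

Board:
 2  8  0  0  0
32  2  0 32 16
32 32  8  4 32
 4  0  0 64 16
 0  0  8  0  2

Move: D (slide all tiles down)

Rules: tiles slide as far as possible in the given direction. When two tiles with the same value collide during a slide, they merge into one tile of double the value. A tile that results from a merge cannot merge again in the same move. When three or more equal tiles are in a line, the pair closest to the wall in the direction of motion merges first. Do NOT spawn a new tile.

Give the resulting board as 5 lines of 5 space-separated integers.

Answer:  0  0  0  0  0
 0  0  0  0 16
 2  8  0 32 32
64  2  0  4 16
 4 32 16 64  2

Derivation:
Slide down:
col 0: [2, 32, 32, 4, 0] -> [0, 0, 2, 64, 4]
col 1: [8, 2, 32, 0, 0] -> [0, 0, 8, 2, 32]
col 2: [0, 0, 8, 0, 8] -> [0, 0, 0, 0, 16]
col 3: [0, 32, 4, 64, 0] -> [0, 0, 32, 4, 64]
col 4: [0, 16, 32, 16, 2] -> [0, 16, 32, 16, 2]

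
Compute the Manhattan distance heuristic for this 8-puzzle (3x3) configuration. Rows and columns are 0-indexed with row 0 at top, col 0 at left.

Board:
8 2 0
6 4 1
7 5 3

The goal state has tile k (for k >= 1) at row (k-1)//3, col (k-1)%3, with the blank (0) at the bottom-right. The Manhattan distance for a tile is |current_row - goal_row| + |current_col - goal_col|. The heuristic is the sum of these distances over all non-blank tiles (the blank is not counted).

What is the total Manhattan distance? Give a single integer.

Tile 8: at (0,0), goal (2,1), distance |0-2|+|0-1| = 3
Tile 2: at (0,1), goal (0,1), distance |0-0|+|1-1| = 0
Tile 6: at (1,0), goal (1,2), distance |1-1|+|0-2| = 2
Tile 4: at (1,1), goal (1,0), distance |1-1|+|1-0| = 1
Tile 1: at (1,2), goal (0,0), distance |1-0|+|2-0| = 3
Tile 7: at (2,0), goal (2,0), distance |2-2|+|0-0| = 0
Tile 5: at (2,1), goal (1,1), distance |2-1|+|1-1| = 1
Tile 3: at (2,2), goal (0,2), distance |2-0|+|2-2| = 2
Sum: 3 + 0 + 2 + 1 + 3 + 0 + 1 + 2 = 12

Answer: 12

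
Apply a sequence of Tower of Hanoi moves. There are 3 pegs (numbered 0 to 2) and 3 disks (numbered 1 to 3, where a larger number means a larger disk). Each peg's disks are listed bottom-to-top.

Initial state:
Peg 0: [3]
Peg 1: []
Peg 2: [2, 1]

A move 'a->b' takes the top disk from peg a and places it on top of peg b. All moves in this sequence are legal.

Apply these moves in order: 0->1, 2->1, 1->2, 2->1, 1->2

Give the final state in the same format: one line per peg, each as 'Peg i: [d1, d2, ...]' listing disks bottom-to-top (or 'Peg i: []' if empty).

Answer: Peg 0: []
Peg 1: [3]
Peg 2: [2, 1]

Derivation:
After move 1 (0->1):
Peg 0: []
Peg 1: [3]
Peg 2: [2, 1]

After move 2 (2->1):
Peg 0: []
Peg 1: [3, 1]
Peg 2: [2]

After move 3 (1->2):
Peg 0: []
Peg 1: [3]
Peg 2: [2, 1]

After move 4 (2->1):
Peg 0: []
Peg 1: [3, 1]
Peg 2: [2]

After move 5 (1->2):
Peg 0: []
Peg 1: [3]
Peg 2: [2, 1]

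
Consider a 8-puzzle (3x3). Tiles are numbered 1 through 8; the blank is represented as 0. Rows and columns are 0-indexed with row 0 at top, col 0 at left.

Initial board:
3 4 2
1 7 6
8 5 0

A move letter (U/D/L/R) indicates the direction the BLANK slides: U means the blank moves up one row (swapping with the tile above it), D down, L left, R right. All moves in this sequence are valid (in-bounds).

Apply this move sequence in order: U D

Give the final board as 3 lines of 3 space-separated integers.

After move 1 (U):
3 4 2
1 7 0
8 5 6

After move 2 (D):
3 4 2
1 7 6
8 5 0

Answer: 3 4 2
1 7 6
8 5 0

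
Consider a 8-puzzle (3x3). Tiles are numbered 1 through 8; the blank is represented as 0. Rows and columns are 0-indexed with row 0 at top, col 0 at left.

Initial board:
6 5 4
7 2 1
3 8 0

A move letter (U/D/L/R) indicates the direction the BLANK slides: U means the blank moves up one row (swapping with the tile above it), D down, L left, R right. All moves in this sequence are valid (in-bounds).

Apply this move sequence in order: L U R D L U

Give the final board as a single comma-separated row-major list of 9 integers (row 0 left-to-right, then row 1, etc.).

After move 1 (L):
6 5 4
7 2 1
3 0 8

After move 2 (U):
6 5 4
7 0 1
3 2 8

After move 3 (R):
6 5 4
7 1 0
3 2 8

After move 4 (D):
6 5 4
7 1 8
3 2 0

After move 5 (L):
6 5 4
7 1 8
3 0 2

After move 6 (U):
6 5 4
7 0 8
3 1 2

Answer: 6, 5, 4, 7, 0, 8, 3, 1, 2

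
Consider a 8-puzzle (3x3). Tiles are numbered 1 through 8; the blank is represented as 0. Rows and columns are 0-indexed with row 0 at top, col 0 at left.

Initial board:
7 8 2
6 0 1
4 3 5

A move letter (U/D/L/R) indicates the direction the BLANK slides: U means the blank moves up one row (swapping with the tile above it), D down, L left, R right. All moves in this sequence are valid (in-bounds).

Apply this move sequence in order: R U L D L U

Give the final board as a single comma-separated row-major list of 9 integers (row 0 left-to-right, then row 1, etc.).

After move 1 (R):
7 8 2
6 1 0
4 3 5

After move 2 (U):
7 8 0
6 1 2
4 3 5

After move 3 (L):
7 0 8
6 1 2
4 3 5

After move 4 (D):
7 1 8
6 0 2
4 3 5

After move 5 (L):
7 1 8
0 6 2
4 3 5

After move 6 (U):
0 1 8
7 6 2
4 3 5

Answer: 0, 1, 8, 7, 6, 2, 4, 3, 5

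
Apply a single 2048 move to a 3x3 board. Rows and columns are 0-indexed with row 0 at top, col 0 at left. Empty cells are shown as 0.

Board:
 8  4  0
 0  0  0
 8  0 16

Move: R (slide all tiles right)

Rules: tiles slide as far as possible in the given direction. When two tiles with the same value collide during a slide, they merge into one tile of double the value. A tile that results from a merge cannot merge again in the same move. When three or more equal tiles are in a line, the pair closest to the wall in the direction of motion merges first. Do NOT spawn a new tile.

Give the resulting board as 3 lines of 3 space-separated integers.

Slide right:
row 0: [8, 4, 0] -> [0, 8, 4]
row 1: [0, 0, 0] -> [0, 0, 0]
row 2: [8, 0, 16] -> [0, 8, 16]

Answer:  0  8  4
 0  0  0
 0  8 16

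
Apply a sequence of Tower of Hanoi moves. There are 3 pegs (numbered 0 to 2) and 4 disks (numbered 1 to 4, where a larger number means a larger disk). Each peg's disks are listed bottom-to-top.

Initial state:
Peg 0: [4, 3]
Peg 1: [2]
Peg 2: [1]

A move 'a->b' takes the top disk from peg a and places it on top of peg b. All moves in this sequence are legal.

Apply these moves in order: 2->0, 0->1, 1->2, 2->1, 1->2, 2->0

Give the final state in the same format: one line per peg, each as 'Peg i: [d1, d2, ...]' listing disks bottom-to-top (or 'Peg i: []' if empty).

Answer: Peg 0: [4, 3, 1]
Peg 1: [2]
Peg 2: []

Derivation:
After move 1 (2->0):
Peg 0: [4, 3, 1]
Peg 1: [2]
Peg 2: []

After move 2 (0->1):
Peg 0: [4, 3]
Peg 1: [2, 1]
Peg 2: []

After move 3 (1->2):
Peg 0: [4, 3]
Peg 1: [2]
Peg 2: [1]

After move 4 (2->1):
Peg 0: [4, 3]
Peg 1: [2, 1]
Peg 2: []

After move 5 (1->2):
Peg 0: [4, 3]
Peg 1: [2]
Peg 2: [1]

After move 6 (2->0):
Peg 0: [4, 3, 1]
Peg 1: [2]
Peg 2: []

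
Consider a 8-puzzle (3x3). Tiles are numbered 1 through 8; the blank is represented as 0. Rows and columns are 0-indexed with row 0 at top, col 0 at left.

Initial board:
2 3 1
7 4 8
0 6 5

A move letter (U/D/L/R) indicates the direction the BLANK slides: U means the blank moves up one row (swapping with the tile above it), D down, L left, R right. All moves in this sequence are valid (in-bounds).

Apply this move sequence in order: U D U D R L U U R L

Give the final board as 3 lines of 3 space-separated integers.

After move 1 (U):
2 3 1
0 4 8
7 6 5

After move 2 (D):
2 3 1
7 4 8
0 6 5

After move 3 (U):
2 3 1
0 4 8
7 6 5

After move 4 (D):
2 3 1
7 4 8
0 6 5

After move 5 (R):
2 3 1
7 4 8
6 0 5

After move 6 (L):
2 3 1
7 4 8
0 6 5

After move 7 (U):
2 3 1
0 4 8
7 6 5

After move 8 (U):
0 3 1
2 4 8
7 6 5

After move 9 (R):
3 0 1
2 4 8
7 6 5

After move 10 (L):
0 3 1
2 4 8
7 6 5

Answer: 0 3 1
2 4 8
7 6 5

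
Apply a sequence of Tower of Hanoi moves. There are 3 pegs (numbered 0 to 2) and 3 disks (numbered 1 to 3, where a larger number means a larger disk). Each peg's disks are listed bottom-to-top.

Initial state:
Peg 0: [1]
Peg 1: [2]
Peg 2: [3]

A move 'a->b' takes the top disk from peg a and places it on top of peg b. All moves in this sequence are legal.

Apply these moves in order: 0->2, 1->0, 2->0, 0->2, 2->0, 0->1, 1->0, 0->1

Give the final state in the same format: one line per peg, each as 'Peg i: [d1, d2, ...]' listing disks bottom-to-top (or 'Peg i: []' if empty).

After move 1 (0->2):
Peg 0: []
Peg 1: [2]
Peg 2: [3, 1]

After move 2 (1->0):
Peg 0: [2]
Peg 1: []
Peg 2: [3, 1]

After move 3 (2->0):
Peg 0: [2, 1]
Peg 1: []
Peg 2: [3]

After move 4 (0->2):
Peg 0: [2]
Peg 1: []
Peg 2: [3, 1]

After move 5 (2->0):
Peg 0: [2, 1]
Peg 1: []
Peg 2: [3]

After move 6 (0->1):
Peg 0: [2]
Peg 1: [1]
Peg 2: [3]

After move 7 (1->0):
Peg 0: [2, 1]
Peg 1: []
Peg 2: [3]

After move 8 (0->1):
Peg 0: [2]
Peg 1: [1]
Peg 2: [3]

Answer: Peg 0: [2]
Peg 1: [1]
Peg 2: [3]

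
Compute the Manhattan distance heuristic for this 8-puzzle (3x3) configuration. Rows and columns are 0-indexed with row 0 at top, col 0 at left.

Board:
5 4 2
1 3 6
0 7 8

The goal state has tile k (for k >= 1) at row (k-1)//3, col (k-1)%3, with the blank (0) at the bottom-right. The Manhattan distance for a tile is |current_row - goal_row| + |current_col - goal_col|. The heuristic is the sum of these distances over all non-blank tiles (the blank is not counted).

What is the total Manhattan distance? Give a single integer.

Answer: 10

Derivation:
Tile 5: (0,0)->(1,1) = 2
Tile 4: (0,1)->(1,0) = 2
Tile 2: (0,2)->(0,1) = 1
Tile 1: (1,0)->(0,0) = 1
Tile 3: (1,1)->(0,2) = 2
Tile 6: (1,2)->(1,2) = 0
Tile 7: (2,1)->(2,0) = 1
Tile 8: (2,2)->(2,1) = 1
Sum: 2 + 2 + 1 + 1 + 2 + 0 + 1 + 1 = 10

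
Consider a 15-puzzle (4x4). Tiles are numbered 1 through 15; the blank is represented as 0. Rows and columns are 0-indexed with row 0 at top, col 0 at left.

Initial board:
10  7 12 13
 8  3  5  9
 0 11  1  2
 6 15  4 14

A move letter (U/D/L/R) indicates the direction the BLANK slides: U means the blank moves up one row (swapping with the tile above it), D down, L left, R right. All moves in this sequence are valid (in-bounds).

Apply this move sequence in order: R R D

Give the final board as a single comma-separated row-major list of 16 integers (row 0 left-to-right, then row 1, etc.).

Answer: 10, 7, 12, 13, 8, 3, 5, 9, 11, 1, 4, 2, 6, 15, 0, 14

Derivation:
After move 1 (R):
10  7 12 13
 8  3  5  9
11  0  1  2
 6 15  4 14

After move 2 (R):
10  7 12 13
 8  3  5  9
11  1  0  2
 6 15  4 14

After move 3 (D):
10  7 12 13
 8  3  5  9
11  1  4  2
 6 15  0 14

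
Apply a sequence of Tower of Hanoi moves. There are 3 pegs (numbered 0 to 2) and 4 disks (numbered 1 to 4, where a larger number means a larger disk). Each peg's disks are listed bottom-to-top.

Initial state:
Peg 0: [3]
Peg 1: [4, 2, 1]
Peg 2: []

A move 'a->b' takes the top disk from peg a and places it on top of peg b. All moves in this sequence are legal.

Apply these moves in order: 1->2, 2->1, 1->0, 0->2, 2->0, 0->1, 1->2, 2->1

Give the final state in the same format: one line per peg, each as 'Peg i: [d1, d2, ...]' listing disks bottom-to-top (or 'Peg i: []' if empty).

After move 1 (1->2):
Peg 0: [3]
Peg 1: [4, 2]
Peg 2: [1]

After move 2 (2->1):
Peg 0: [3]
Peg 1: [4, 2, 1]
Peg 2: []

After move 3 (1->0):
Peg 0: [3, 1]
Peg 1: [4, 2]
Peg 2: []

After move 4 (0->2):
Peg 0: [3]
Peg 1: [4, 2]
Peg 2: [1]

After move 5 (2->0):
Peg 0: [3, 1]
Peg 1: [4, 2]
Peg 2: []

After move 6 (0->1):
Peg 0: [3]
Peg 1: [4, 2, 1]
Peg 2: []

After move 7 (1->2):
Peg 0: [3]
Peg 1: [4, 2]
Peg 2: [1]

After move 8 (2->1):
Peg 0: [3]
Peg 1: [4, 2, 1]
Peg 2: []

Answer: Peg 0: [3]
Peg 1: [4, 2, 1]
Peg 2: []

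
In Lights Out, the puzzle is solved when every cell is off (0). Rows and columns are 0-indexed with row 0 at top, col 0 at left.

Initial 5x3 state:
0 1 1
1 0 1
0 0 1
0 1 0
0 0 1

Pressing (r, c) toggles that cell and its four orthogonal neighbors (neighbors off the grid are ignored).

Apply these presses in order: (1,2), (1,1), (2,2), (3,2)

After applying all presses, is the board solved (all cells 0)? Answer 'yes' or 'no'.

Answer: yes

Derivation:
After press 1 at (1,2):
0 1 0
1 1 0
0 0 0
0 1 0
0 0 1

After press 2 at (1,1):
0 0 0
0 0 1
0 1 0
0 1 0
0 0 1

After press 3 at (2,2):
0 0 0
0 0 0
0 0 1
0 1 1
0 0 1

After press 4 at (3,2):
0 0 0
0 0 0
0 0 0
0 0 0
0 0 0

Lights still on: 0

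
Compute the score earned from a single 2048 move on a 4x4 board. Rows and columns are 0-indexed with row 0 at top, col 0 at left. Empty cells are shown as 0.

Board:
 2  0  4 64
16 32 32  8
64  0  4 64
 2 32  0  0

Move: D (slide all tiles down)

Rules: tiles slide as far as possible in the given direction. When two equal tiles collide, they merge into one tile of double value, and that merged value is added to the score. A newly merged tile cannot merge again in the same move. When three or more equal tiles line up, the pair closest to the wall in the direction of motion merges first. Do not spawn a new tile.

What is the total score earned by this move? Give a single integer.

Slide down:
col 0: [2, 16, 64, 2] -> [2, 16, 64, 2]  score +0 (running 0)
col 1: [0, 32, 0, 32] -> [0, 0, 0, 64]  score +64 (running 64)
col 2: [4, 32, 4, 0] -> [0, 4, 32, 4]  score +0 (running 64)
col 3: [64, 8, 64, 0] -> [0, 64, 8, 64]  score +0 (running 64)
Board after move:
 2  0  0  0
16  0  4 64
64  0 32  8
 2 64  4 64

Answer: 64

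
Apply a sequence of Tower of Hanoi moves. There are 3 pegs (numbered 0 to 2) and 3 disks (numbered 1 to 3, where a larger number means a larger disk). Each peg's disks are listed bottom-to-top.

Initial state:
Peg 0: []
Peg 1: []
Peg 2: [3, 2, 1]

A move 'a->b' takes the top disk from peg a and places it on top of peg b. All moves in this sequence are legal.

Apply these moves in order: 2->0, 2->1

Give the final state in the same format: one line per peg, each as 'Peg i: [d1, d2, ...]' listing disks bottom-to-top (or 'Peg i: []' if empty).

After move 1 (2->0):
Peg 0: [1]
Peg 1: []
Peg 2: [3, 2]

After move 2 (2->1):
Peg 0: [1]
Peg 1: [2]
Peg 2: [3]

Answer: Peg 0: [1]
Peg 1: [2]
Peg 2: [3]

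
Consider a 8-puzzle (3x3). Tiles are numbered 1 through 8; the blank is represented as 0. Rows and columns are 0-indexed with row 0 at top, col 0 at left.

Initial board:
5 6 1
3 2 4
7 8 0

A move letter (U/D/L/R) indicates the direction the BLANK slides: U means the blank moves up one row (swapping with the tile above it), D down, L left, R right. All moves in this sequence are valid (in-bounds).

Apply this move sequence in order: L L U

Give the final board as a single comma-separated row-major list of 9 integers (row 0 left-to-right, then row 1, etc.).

After move 1 (L):
5 6 1
3 2 4
7 0 8

After move 2 (L):
5 6 1
3 2 4
0 7 8

After move 3 (U):
5 6 1
0 2 4
3 7 8

Answer: 5, 6, 1, 0, 2, 4, 3, 7, 8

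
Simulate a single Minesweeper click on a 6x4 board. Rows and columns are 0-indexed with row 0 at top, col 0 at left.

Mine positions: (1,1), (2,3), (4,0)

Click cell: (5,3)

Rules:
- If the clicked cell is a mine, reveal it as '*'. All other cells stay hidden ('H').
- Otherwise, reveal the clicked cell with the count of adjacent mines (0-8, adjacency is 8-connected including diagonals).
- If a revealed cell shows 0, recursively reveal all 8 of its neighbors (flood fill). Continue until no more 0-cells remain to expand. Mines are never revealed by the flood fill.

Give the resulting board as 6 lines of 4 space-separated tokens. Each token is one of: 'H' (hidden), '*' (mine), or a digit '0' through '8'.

H H H H
H H H H
H H H H
H 1 1 1
H 1 0 0
H 1 0 0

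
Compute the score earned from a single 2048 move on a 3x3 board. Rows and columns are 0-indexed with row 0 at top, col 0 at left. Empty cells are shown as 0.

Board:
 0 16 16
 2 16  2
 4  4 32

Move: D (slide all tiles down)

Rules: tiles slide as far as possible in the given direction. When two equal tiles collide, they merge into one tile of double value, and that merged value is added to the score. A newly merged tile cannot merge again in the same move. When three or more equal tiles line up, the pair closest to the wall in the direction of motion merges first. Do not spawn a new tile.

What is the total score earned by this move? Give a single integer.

Answer: 32

Derivation:
Slide down:
col 0: [0, 2, 4] -> [0, 2, 4]  score +0 (running 0)
col 1: [16, 16, 4] -> [0, 32, 4]  score +32 (running 32)
col 2: [16, 2, 32] -> [16, 2, 32]  score +0 (running 32)
Board after move:
 0  0 16
 2 32  2
 4  4 32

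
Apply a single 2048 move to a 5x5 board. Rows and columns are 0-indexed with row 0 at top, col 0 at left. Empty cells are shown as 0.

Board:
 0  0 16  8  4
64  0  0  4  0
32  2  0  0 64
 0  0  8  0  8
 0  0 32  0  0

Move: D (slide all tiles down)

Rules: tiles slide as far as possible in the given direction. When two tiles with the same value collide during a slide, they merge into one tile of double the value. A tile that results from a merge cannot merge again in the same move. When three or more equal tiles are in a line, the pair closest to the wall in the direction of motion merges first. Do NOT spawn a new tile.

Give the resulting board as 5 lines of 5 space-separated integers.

Slide down:
col 0: [0, 64, 32, 0, 0] -> [0, 0, 0, 64, 32]
col 1: [0, 0, 2, 0, 0] -> [0, 0, 0, 0, 2]
col 2: [16, 0, 0, 8, 32] -> [0, 0, 16, 8, 32]
col 3: [8, 4, 0, 0, 0] -> [0, 0, 0, 8, 4]
col 4: [4, 0, 64, 8, 0] -> [0, 0, 4, 64, 8]

Answer:  0  0  0  0  0
 0  0  0  0  0
 0  0 16  0  4
64  0  8  8 64
32  2 32  4  8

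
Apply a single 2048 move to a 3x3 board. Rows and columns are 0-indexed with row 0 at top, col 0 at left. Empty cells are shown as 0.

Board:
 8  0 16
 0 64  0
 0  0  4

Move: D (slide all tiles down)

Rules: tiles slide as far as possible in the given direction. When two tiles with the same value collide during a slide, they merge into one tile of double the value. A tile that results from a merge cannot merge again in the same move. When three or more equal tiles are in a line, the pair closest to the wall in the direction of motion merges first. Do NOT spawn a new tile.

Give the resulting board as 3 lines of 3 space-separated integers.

Slide down:
col 0: [8, 0, 0] -> [0, 0, 8]
col 1: [0, 64, 0] -> [0, 0, 64]
col 2: [16, 0, 4] -> [0, 16, 4]

Answer:  0  0  0
 0  0 16
 8 64  4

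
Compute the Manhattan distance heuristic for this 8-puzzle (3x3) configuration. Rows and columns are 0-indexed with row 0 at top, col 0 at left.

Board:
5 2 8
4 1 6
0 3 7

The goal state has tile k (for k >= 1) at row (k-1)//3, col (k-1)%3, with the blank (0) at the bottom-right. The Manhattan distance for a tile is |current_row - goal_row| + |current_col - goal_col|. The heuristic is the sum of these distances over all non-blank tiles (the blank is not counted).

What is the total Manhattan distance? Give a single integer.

Answer: 12

Derivation:
Tile 5: at (0,0), goal (1,1), distance |0-1|+|0-1| = 2
Tile 2: at (0,1), goal (0,1), distance |0-0|+|1-1| = 0
Tile 8: at (0,2), goal (2,1), distance |0-2|+|2-1| = 3
Tile 4: at (1,0), goal (1,0), distance |1-1|+|0-0| = 0
Tile 1: at (1,1), goal (0,0), distance |1-0|+|1-0| = 2
Tile 6: at (1,2), goal (1,2), distance |1-1|+|2-2| = 0
Tile 3: at (2,1), goal (0,2), distance |2-0|+|1-2| = 3
Tile 7: at (2,2), goal (2,0), distance |2-2|+|2-0| = 2
Sum: 2 + 0 + 3 + 0 + 2 + 0 + 3 + 2 = 12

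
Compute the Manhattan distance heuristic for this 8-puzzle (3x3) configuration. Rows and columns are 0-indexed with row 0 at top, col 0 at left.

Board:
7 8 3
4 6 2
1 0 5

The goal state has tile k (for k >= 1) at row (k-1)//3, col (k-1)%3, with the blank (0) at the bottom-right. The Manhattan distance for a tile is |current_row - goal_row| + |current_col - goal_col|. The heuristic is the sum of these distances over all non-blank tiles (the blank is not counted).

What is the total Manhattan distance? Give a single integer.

Tile 7: (0,0)->(2,0) = 2
Tile 8: (0,1)->(2,1) = 2
Tile 3: (0,2)->(0,2) = 0
Tile 4: (1,0)->(1,0) = 0
Tile 6: (1,1)->(1,2) = 1
Tile 2: (1,2)->(0,1) = 2
Tile 1: (2,0)->(0,0) = 2
Tile 5: (2,2)->(1,1) = 2
Sum: 2 + 2 + 0 + 0 + 1 + 2 + 2 + 2 = 11

Answer: 11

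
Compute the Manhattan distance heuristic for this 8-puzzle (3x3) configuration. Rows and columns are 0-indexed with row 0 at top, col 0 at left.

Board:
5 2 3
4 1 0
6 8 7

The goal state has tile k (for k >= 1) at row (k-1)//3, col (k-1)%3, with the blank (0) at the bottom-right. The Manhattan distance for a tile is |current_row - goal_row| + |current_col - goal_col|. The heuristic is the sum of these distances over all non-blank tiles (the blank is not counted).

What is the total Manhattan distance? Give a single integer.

Tile 5: (0,0)->(1,1) = 2
Tile 2: (0,1)->(0,1) = 0
Tile 3: (0,2)->(0,2) = 0
Tile 4: (1,0)->(1,0) = 0
Tile 1: (1,1)->(0,0) = 2
Tile 6: (2,0)->(1,2) = 3
Tile 8: (2,1)->(2,1) = 0
Tile 7: (2,2)->(2,0) = 2
Sum: 2 + 0 + 0 + 0 + 2 + 3 + 0 + 2 = 9

Answer: 9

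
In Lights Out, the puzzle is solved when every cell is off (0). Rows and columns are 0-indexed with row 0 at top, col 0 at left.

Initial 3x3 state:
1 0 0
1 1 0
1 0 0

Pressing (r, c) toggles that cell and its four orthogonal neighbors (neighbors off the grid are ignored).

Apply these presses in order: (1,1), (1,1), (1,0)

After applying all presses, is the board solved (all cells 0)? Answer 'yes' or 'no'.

After press 1 at (1,1):
1 1 0
0 0 1
1 1 0

After press 2 at (1,1):
1 0 0
1 1 0
1 0 0

After press 3 at (1,0):
0 0 0
0 0 0
0 0 0

Lights still on: 0

Answer: yes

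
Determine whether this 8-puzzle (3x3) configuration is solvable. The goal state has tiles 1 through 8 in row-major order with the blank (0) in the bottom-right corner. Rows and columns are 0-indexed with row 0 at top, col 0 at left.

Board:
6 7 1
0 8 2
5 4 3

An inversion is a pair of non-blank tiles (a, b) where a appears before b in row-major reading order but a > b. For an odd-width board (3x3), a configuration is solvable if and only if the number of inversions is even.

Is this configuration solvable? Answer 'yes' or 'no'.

Inversions (pairs i<j in row-major order where tile[i] > tile[j] > 0): 17
17 is odd, so the puzzle is not solvable.

Answer: no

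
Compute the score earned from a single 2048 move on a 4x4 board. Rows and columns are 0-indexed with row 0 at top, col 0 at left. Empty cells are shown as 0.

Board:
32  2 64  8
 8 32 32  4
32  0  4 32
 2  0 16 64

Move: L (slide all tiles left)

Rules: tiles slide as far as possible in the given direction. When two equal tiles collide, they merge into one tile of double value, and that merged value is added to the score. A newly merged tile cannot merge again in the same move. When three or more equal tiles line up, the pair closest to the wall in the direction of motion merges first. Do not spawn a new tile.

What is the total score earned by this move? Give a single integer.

Slide left:
row 0: [32, 2, 64, 8] -> [32, 2, 64, 8]  score +0 (running 0)
row 1: [8, 32, 32, 4] -> [8, 64, 4, 0]  score +64 (running 64)
row 2: [32, 0, 4, 32] -> [32, 4, 32, 0]  score +0 (running 64)
row 3: [2, 0, 16, 64] -> [2, 16, 64, 0]  score +0 (running 64)
Board after move:
32  2 64  8
 8 64  4  0
32  4 32  0
 2 16 64  0

Answer: 64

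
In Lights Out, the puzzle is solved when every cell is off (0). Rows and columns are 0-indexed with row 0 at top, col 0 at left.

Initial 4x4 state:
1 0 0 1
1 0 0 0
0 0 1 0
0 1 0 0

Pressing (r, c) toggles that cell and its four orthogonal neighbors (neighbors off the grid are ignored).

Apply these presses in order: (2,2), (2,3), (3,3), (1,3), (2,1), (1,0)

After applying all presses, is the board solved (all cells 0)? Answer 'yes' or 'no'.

After press 1 at (2,2):
1 0 0 1
1 0 1 0
0 1 0 1
0 1 1 0

After press 2 at (2,3):
1 0 0 1
1 0 1 1
0 1 1 0
0 1 1 1

After press 3 at (3,3):
1 0 0 1
1 0 1 1
0 1 1 1
0 1 0 0

After press 4 at (1,3):
1 0 0 0
1 0 0 0
0 1 1 0
0 1 0 0

After press 5 at (2,1):
1 0 0 0
1 1 0 0
1 0 0 0
0 0 0 0

After press 6 at (1,0):
0 0 0 0
0 0 0 0
0 0 0 0
0 0 0 0

Lights still on: 0

Answer: yes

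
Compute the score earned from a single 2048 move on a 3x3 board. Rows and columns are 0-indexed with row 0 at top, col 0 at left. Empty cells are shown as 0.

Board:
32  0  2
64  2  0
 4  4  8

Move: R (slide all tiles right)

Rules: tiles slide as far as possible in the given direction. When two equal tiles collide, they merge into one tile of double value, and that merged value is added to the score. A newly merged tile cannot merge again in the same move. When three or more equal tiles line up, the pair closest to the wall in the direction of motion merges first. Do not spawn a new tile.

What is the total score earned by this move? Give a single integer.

Answer: 8

Derivation:
Slide right:
row 0: [32, 0, 2] -> [0, 32, 2]  score +0 (running 0)
row 1: [64, 2, 0] -> [0, 64, 2]  score +0 (running 0)
row 2: [4, 4, 8] -> [0, 8, 8]  score +8 (running 8)
Board after move:
 0 32  2
 0 64  2
 0  8  8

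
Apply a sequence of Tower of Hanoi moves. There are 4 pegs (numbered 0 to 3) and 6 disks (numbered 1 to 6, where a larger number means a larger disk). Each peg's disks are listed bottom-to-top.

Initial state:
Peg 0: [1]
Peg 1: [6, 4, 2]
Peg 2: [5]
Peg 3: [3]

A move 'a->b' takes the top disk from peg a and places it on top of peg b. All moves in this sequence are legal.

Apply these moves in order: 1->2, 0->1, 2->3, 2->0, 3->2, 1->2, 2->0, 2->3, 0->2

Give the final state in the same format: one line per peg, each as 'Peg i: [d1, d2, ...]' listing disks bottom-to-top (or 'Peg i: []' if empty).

Answer: Peg 0: [5]
Peg 1: [6, 4]
Peg 2: [1]
Peg 3: [3, 2]

Derivation:
After move 1 (1->2):
Peg 0: [1]
Peg 1: [6, 4]
Peg 2: [5, 2]
Peg 3: [3]

After move 2 (0->1):
Peg 0: []
Peg 1: [6, 4, 1]
Peg 2: [5, 2]
Peg 3: [3]

After move 3 (2->3):
Peg 0: []
Peg 1: [6, 4, 1]
Peg 2: [5]
Peg 3: [3, 2]

After move 4 (2->0):
Peg 0: [5]
Peg 1: [6, 4, 1]
Peg 2: []
Peg 3: [3, 2]

After move 5 (3->2):
Peg 0: [5]
Peg 1: [6, 4, 1]
Peg 2: [2]
Peg 3: [3]

After move 6 (1->2):
Peg 0: [5]
Peg 1: [6, 4]
Peg 2: [2, 1]
Peg 3: [3]

After move 7 (2->0):
Peg 0: [5, 1]
Peg 1: [6, 4]
Peg 2: [2]
Peg 3: [3]

After move 8 (2->3):
Peg 0: [5, 1]
Peg 1: [6, 4]
Peg 2: []
Peg 3: [3, 2]

After move 9 (0->2):
Peg 0: [5]
Peg 1: [6, 4]
Peg 2: [1]
Peg 3: [3, 2]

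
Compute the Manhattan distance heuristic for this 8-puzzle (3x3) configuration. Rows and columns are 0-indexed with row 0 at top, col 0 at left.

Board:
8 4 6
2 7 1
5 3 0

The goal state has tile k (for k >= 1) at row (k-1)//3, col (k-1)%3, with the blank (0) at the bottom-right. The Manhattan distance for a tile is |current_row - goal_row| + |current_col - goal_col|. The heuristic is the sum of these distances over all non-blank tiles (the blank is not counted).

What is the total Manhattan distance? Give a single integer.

Tile 8: at (0,0), goal (2,1), distance |0-2|+|0-1| = 3
Tile 4: at (0,1), goal (1,0), distance |0-1|+|1-0| = 2
Tile 6: at (0,2), goal (1,2), distance |0-1|+|2-2| = 1
Tile 2: at (1,0), goal (0,1), distance |1-0|+|0-1| = 2
Tile 7: at (1,1), goal (2,0), distance |1-2|+|1-0| = 2
Tile 1: at (1,2), goal (0,0), distance |1-0|+|2-0| = 3
Tile 5: at (2,0), goal (1,1), distance |2-1|+|0-1| = 2
Tile 3: at (2,1), goal (0,2), distance |2-0|+|1-2| = 3
Sum: 3 + 2 + 1 + 2 + 2 + 3 + 2 + 3 = 18

Answer: 18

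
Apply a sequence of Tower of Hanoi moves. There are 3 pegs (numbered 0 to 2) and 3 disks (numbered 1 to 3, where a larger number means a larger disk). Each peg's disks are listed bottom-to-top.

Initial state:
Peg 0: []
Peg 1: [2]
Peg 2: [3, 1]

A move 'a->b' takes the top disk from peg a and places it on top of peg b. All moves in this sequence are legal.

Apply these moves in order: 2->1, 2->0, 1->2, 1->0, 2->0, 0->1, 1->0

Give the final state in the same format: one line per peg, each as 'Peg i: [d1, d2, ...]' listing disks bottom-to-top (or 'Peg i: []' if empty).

Answer: Peg 0: [3, 2, 1]
Peg 1: []
Peg 2: []

Derivation:
After move 1 (2->1):
Peg 0: []
Peg 1: [2, 1]
Peg 2: [3]

After move 2 (2->0):
Peg 0: [3]
Peg 1: [2, 1]
Peg 2: []

After move 3 (1->2):
Peg 0: [3]
Peg 1: [2]
Peg 2: [1]

After move 4 (1->0):
Peg 0: [3, 2]
Peg 1: []
Peg 2: [1]

After move 5 (2->0):
Peg 0: [3, 2, 1]
Peg 1: []
Peg 2: []

After move 6 (0->1):
Peg 0: [3, 2]
Peg 1: [1]
Peg 2: []

After move 7 (1->0):
Peg 0: [3, 2, 1]
Peg 1: []
Peg 2: []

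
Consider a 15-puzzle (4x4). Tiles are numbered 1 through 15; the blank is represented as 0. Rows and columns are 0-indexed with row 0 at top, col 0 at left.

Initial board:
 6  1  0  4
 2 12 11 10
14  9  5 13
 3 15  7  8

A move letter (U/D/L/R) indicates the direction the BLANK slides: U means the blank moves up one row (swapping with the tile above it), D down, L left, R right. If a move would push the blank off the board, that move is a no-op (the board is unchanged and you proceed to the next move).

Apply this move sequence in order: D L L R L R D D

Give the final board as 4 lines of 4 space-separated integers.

Answer:  6  1 11  4
 2  9 12 10
14 15  5 13
 3  0  7  8

Derivation:
After move 1 (D):
 6  1 11  4
 2 12  0 10
14  9  5 13
 3 15  7  8

After move 2 (L):
 6  1 11  4
 2  0 12 10
14  9  5 13
 3 15  7  8

After move 3 (L):
 6  1 11  4
 0  2 12 10
14  9  5 13
 3 15  7  8

After move 4 (R):
 6  1 11  4
 2  0 12 10
14  9  5 13
 3 15  7  8

After move 5 (L):
 6  1 11  4
 0  2 12 10
14  9  5 13
 3 15  7  8

After move 6 (R):
 6  1 11  4
 2  0 12 10
14  9  5 13
 3 15  7  8

After move 7 (D):
 6  1 11  4
 2  9 12 10
14  0  5 13
 3 15  7  8

After move 8 (D):
 6  1 11  4
 2  9 12 10
14 15  5 13
 3  0  7  8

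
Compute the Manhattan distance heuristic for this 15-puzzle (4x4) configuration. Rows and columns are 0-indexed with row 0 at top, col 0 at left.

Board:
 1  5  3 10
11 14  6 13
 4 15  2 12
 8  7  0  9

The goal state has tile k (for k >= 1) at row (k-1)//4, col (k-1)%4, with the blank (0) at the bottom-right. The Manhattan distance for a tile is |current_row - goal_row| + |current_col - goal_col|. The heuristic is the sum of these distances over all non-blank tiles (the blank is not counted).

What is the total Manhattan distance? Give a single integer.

Answer: 39

Derivation:
Tile 1: at (0,0), goal (0,0), distance |0-0|+|0-0| = 0
Tile 5: at (0,1), goal (1,0), distance |0-1|+|1-0| = 2
Tile 3: at (0,2), goal (0,2), distance |0-0|+|2-2| = 0
Tile 10: at (0,3), goal (2,1), distance |0-2|+|3-1| = 4
Tile 11: at (1,0), goal (2,2), distance |1-2|+|0-2| = 3
Tile 14: at (1,1), goal (3,1), distance |1-3|+|1-1| = 2
Tile 6: at (1,2), goal (1,1), distance |1-1|+|2-1| = 1
Tile 13: at (1,3), goal (3,0), distance |1-3|+|3-0| = 5
Tile 4: at (2,0), goal (0,3), distance |2-0|+|0-3| = 5
Tile 15: at (2,1), goal (3,2), distance |2-3|+|1-2| = 2
Tile 2: at (2,2), goal (0,1), distance |2-0|+|2-1| = 3
Tile 12: at (2,3), goal (2,3), distance |2-2|+|3-3| = 0
Tile 8: at (3,0), goal (1,3), distance |3-1|+|0-3| = 5
Tile 7: at (3,1), goal (1,2), distance |3-1|+|1-2| = 3
Tile 9: at (3,3), goal (2,0), distance |3-2|+|3-0| = 4
Sum: 0 + 2 + 0 + 4 + 3 + 2 + 1 + 5 + 5 + 2 + 3 + 0 + 5 + 3 + 4 = 39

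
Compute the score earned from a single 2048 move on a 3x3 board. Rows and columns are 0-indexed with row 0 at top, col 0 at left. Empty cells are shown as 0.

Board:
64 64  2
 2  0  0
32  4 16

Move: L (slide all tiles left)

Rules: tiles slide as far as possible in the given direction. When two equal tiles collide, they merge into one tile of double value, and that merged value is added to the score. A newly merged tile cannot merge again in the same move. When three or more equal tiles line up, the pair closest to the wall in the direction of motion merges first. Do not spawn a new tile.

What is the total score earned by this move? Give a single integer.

Slide left:
row 0: [64, 64, 2] -> [128, 2, 0]  score +128 (running 128)
row 1: [2, 0, 0] -> [2, 0, 0]  score +0 (running 128)
row 2: [32, 4, 16] -> [32, 4, 16]  score +0 (running 128)
Board after move:
128   2   0
  2   0   0
 32   4  16

Answer: 128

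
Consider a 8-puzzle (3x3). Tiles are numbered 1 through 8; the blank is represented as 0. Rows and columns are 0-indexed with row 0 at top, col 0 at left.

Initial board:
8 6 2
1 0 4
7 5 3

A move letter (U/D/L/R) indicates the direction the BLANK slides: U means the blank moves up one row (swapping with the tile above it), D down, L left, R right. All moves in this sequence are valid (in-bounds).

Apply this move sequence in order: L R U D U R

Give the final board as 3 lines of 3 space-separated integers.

After move 1 (L):
8 6 2
0 1 4
7 5 3

After move 2 (R):
8 6 2
1 0 4
7 5 3

After move 3 (U):
8 0 2
1 6 4
7 5 3

After move 4 (D):
8 6 2
1 0 4
7 5 3

After move 5 (U):
8 0 2
1 6 4
7 5 3

After move 6 (R):
8 2 0
1 6 4
7 5 3

Answer: 8 2 0
1 6 4
7 5 3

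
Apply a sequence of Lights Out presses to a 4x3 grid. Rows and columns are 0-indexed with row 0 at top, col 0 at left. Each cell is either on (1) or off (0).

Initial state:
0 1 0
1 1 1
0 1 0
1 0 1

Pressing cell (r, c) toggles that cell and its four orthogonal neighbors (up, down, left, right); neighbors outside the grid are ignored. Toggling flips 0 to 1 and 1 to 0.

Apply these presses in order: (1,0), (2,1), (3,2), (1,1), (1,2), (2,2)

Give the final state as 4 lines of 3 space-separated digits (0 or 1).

Answer: 1 0 1
1 1 0
0 0 0
1 0 1

Derivation:
After press 1 at (1,0):
1 1 0
0 0 1
1 1 0
1 0 1

After press 2 at (2,1):
1 1 0
0 1 1
0 0 1
1 1 1

After press 3 at (3,2):
1 1 0
0 1 1
0 0 0
1 0 0

After press 4 at (1,1):
1 0 0
1 0 0
0 1 0
1 0 0

After press 5 at (1,2):
1 0 1
1 1 1
0 1 1
1 0 0

After press 6 at (2,2):
1 0 1
1 1 0
0 0 0
1 0 1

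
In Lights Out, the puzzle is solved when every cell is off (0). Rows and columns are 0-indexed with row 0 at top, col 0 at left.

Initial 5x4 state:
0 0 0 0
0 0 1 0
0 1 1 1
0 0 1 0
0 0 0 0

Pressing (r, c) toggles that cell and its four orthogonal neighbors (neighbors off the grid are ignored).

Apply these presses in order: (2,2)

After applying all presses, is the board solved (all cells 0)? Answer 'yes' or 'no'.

Answer: yes

Derivation:
After press 1 at (2,2):
0 0 0 0
0 0 0 0
0 0 0 0
0 0 0 0
0 0 0 0

Lights still on: 0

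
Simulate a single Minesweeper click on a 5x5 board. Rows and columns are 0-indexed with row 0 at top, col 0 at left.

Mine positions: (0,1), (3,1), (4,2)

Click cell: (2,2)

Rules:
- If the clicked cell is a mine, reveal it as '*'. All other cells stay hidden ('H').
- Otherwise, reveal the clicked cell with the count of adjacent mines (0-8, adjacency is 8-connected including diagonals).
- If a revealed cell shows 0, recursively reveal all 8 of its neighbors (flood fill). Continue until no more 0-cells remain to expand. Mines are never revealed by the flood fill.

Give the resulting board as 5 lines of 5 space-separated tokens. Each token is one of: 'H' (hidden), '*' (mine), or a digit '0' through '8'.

H H H H H
H H H H H
H H 1 H H
H H H H H
H H H H H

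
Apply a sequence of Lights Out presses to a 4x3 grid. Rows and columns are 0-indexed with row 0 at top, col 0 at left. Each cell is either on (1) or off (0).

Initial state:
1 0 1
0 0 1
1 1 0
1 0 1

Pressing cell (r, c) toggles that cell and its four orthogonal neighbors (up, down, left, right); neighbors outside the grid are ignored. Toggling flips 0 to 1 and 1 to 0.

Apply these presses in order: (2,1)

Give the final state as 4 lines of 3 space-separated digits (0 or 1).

After press 1 at (2,1):
1 0 1
0 1 1
0 0 1
1 1 1

Answer: 1 0 1
0 1 1
0 0 1
1 1 1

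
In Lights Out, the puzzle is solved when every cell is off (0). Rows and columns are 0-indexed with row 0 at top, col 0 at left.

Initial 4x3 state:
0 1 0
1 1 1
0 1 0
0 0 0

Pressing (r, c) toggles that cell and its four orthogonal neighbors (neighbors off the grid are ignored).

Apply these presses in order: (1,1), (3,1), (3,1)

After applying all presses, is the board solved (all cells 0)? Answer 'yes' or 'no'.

Answer: yes

Derivation:
After press 1 at (1,1):
0 0 0
0 0 0
0 0 0
0 0 0

After press 2 at (3,1):
0 0 0
0 0 0
0 1 0
1 1 1

After press 3 at (3,1):
0 0 0
0 0 0
0 0 0
0 0 0

Lights still on: 0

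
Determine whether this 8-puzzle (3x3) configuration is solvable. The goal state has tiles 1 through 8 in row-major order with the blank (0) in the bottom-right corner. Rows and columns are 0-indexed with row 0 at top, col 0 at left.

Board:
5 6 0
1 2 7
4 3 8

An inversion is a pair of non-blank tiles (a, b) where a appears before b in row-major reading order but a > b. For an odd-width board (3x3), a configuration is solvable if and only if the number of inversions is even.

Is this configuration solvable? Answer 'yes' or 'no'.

Inversions (pairs i<j in row-major order where tile[i] > tile[j] > 0): 11
11 is odd, so the puzzle is not solvable.

Answer: no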